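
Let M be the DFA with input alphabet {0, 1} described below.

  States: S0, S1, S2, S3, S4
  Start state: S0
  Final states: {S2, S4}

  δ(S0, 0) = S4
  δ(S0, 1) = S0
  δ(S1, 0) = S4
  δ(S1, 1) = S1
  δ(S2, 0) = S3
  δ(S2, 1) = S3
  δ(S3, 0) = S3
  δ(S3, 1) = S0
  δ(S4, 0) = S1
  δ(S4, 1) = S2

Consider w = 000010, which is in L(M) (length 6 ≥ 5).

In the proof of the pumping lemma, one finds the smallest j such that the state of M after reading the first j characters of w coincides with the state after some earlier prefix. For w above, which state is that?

Run of M on w = 0 0 0 0 1 0:
  step 0: S0  (start)
  step 1: S4  (read 0: S0→S4)
  step 2: S1  (read 0: S4→S1)
  step 3: S4  (read 0: S1→S4)   ← first repeat (S4 seen earlier)
  step 4: S1  (read 0: S4→S1)
  step 5: S1  (read 1: S1→S1)
  step 6: S4  (read 0: S1→S4)

The earliest repeat is at step j = 3: M is in S4, which it already visited at step i = 1.
With |Q| = 5, pigeonhole forces a state repeat no later than step 5; the substring read between the first and second visits to that state can be pumped.

S4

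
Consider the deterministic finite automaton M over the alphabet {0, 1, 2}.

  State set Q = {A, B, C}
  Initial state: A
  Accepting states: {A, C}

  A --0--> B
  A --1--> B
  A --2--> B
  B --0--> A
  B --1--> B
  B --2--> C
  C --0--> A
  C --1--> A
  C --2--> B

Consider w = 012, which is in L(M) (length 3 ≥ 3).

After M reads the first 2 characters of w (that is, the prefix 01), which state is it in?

State sequence: A -0-> B -1-> B

After reading 2 characters, M is in state B.
(This kind of state-tracing is the core of the pumping-lemma construction: with 3 states, pigeonhole forces a repeat within the first 3 steps.)

B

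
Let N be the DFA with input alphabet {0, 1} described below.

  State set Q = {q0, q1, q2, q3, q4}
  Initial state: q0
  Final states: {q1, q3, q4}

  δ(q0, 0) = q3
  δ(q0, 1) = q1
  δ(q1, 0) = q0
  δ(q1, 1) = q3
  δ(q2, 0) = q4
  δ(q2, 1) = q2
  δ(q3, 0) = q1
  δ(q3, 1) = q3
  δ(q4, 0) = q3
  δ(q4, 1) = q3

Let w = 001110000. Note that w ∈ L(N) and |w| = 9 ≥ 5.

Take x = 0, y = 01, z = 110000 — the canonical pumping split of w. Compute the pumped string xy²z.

xy^2z = 0·01·01·110000 = 00101110000.
Reading y = 01 takes N from q3 back to q3, so after x·y·y the machine is still in q3, and z then leads to the accepting state q1. Hence 00101110000 ∈ L(N).

00101110000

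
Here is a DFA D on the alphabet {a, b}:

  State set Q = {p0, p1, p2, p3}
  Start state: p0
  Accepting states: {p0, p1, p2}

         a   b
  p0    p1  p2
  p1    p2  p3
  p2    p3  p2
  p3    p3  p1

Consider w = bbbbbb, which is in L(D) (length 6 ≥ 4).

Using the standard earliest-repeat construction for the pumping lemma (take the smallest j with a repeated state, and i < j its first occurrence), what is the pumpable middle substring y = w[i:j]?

b

State sequence: p0 -b-> p2 -b-> p2 -b-> p2 -b-> p2 -b-> p2 -b-> p2
First repeat at step 2: p2 was already visited.

So i = 1, j = 2, giving x = w[0:1] = b, y = w[1:2] = b, z = w[2:6] = bbbb.
Check: |xy| = 2 ≤ 4 and |y| = 1 ≥ 1. Reading y takes D from p2 back to p2, so every xyⁱz is accepted.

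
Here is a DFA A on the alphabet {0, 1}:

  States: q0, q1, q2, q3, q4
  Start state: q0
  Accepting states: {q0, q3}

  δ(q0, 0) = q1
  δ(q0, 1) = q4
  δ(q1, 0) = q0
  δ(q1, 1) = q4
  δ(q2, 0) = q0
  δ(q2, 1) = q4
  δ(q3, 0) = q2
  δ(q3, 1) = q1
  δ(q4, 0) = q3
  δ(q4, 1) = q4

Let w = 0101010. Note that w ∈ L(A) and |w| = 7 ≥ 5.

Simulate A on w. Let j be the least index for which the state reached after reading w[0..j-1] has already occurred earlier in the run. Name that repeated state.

State sequence: q0 -0-> q1 -1-> q4 -0-> q3 -1-> q1 -0-> q0 -1-> q4 -0-> q3
First repeat at step 4: q1 was already visited.

The earliest repeat is at step j = 4: A is in q1, which it already visited at step i = 1.
With |Q| = 5, pigeonhole forces a state repeat no later than step 5; the substring read between the first and second visits to that state can be pumped.

q1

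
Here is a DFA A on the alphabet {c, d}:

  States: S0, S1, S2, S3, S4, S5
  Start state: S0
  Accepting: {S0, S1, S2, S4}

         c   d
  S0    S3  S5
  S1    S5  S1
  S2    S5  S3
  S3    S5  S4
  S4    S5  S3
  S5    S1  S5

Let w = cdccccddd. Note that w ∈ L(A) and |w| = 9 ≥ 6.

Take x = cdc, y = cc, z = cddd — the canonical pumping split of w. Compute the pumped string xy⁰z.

cdccddd

xy⁰z = xz = cdc·cddd = cdccddd.
Reading y = cc takes A from S5 back to S5, so after x the machine is still in S5, and z then leads to the accepting state S1. Hence cdccddd ∈ L(A).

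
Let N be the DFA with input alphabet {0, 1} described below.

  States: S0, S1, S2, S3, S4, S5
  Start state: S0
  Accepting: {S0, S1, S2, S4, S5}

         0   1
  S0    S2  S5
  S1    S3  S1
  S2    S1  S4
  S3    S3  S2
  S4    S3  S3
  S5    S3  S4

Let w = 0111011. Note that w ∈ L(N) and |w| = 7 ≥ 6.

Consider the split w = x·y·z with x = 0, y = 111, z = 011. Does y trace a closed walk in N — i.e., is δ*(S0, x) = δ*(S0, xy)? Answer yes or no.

yes

State sequence: S0 -0-> S2 -1-> S4 -1-> S3 -1-> S2

After x (step 1): S2. After xy (step 4): S2.
They match, so y = 111 drives N around a cycle from S2 back to itself; pumping y any number of times keeps N in S2 before reading z, and xyⁱz ∈ L(N) for every i ≥ 0.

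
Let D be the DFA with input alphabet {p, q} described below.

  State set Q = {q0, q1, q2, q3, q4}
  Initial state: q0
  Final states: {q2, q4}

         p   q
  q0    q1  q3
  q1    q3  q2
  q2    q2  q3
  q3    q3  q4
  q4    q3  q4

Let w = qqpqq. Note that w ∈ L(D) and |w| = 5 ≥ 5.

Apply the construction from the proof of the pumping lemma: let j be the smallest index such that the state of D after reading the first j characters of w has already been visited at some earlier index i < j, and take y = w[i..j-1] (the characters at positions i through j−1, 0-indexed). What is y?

State sequence: q0 -q-> q3 -q-> q4 -p-> q3 -q-> q4 -q-> q4
First repeat at step 3: q3 was already visited.

So i = 1, j = 3, giving x = w[0:1] = q, y = w[1:3] = qp, z = w[3:5] = qq.
Check: |xy| = 3 ≤ 5 and |y| = 2 ≥ 1. Reading y takes D from q3 back to q3, so every xyⁱz is accepted.

qp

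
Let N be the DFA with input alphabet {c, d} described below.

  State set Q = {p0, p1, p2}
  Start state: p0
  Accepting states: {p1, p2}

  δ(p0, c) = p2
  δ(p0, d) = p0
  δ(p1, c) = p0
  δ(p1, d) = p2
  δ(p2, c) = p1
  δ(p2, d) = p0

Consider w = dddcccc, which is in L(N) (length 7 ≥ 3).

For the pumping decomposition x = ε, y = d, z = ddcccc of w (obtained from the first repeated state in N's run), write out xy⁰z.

xy⁰z = xz = ε·ddcccc = ddcccc.
Reading y = d takes N from p0 back to p0, so after x the machine is still in p0, and z then leads to the accepting state p2. Hence ddcccc ∈ L(N).

ddcccc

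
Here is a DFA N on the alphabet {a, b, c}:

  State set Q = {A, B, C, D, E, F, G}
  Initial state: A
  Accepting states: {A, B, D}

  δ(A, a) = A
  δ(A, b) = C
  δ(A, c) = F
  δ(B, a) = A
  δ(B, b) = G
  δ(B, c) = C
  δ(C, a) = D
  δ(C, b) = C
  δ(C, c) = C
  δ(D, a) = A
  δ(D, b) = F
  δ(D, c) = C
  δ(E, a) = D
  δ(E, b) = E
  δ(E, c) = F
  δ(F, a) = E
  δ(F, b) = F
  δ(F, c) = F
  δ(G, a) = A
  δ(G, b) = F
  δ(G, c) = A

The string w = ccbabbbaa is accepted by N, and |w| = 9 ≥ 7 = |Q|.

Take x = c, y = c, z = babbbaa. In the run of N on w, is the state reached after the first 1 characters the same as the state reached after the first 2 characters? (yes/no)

yes

State sequence: A -c-> F -c-> F

After x (step 1): F. After xy (step 2): F.
They match, so y = c drives N around a cycle from F back to itself; pumping y any number of times keeps N in F before reading z, and xyⁱz ∈ L(N) for every i ≥ 0.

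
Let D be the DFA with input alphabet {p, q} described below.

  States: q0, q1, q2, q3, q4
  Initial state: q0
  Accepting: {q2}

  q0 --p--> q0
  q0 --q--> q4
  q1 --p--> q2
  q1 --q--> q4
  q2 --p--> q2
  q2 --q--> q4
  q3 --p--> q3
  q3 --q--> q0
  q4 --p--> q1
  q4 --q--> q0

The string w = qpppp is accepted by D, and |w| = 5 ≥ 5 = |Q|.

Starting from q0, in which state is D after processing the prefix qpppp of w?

q2

State sequence: q0 -q-> q4 -p-> q1 -p-> q2 -p-> q2 -p-> q2

After reading 5 characters, D is in state q2.
(This kind of state-tracing is the core of the pumping-lemma construction: with 5 states, pigeonhole forces a repeat within the first 5 steps.)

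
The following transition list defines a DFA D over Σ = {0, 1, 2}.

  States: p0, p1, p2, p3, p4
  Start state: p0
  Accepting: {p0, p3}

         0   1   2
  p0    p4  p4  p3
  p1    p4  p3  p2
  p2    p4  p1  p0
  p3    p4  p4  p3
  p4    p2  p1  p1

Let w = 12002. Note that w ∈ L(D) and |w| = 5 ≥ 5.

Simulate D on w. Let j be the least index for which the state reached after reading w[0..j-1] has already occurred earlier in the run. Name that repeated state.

Run of D on w = 1 2 0 0 2:
  step 0: p0  (start)
  step 1: p4  (read 1: p0→p4)
  step 2: p1  (read 2: p4→p1)
  step 3: p4  (read 0: p1→p4)   ← first repeat (p4 seen earlier)
  step 4: p2  (read 0: p4→p2)
  step 5: p0  (read 2: p2→p0)

The earliest repeat is at step j = 3: D is in p4, which it already visited at step i = 1.
The DFA has 5 states, so the proof of the pumping lemma guarantees a repeated state among the first 5+1 visited; the segment between the two visits is the pumpable y.

p4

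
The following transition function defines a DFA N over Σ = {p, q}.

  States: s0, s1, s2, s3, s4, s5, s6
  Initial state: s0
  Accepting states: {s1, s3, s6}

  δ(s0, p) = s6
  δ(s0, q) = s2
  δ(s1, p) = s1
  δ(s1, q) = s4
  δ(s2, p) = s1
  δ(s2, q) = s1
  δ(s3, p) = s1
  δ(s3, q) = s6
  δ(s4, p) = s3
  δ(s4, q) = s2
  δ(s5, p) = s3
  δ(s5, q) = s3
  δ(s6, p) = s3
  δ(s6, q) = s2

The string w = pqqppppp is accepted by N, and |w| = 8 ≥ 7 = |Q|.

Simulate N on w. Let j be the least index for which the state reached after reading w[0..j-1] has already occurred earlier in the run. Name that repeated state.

State sequence: s0 -p-> s6 -q-> s2 -q-> s1 -p-> s1 -p-> s1 -p-> s1 -p-> s1 -p-> s1
First repeat at step 4: s1 was already visited.

The earliest repeat is at step j = 4: N is in s1, which it already visited at step i = 3.

s1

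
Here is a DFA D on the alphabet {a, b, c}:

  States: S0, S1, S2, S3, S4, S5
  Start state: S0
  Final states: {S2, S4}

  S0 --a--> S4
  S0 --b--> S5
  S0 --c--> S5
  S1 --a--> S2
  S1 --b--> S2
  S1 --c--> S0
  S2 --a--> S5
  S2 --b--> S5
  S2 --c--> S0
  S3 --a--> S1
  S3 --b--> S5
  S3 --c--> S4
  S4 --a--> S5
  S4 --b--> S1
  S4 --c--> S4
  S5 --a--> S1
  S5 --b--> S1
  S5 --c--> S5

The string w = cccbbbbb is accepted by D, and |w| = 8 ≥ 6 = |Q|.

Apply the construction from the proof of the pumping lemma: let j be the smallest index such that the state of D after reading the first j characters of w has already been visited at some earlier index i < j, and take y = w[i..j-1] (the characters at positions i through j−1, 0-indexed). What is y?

Run of D on w = c c c b b b b b:
  step 0: S0  (start)
  step 1: S5  (read c: S0→S5)
  step 2: S5  (read c: S5→S5)   ← first repeat (S5 seen earlier)
  step 3: S5  (read c: S5→S5)
  step 4: S1  (read b: S5→S1)
  step 5: S2  (read b: S1→S2)
  step 6: S5  (read b: S2→S5)
  step 7: S1  (read b: S5→S1)
  step 8: S2  (read b: S1→S2)

So i = 1, j = 2, giving x = w[0:1] = c, y = w[1:2] = c, z = w[2:8] = cbbbbb.
Check: |xy| = 2 ≤ 6 and |y| = 1 ≥ 1. Reading y takes D from S5 back to S5, so every xyⁱz is accepted.
Since D has 6 states, any run of length ≥ 6 visits 6+1 states, so by pigeonhole some state repeats within the first 6 steps — that repeat gives the pumpable loop.

c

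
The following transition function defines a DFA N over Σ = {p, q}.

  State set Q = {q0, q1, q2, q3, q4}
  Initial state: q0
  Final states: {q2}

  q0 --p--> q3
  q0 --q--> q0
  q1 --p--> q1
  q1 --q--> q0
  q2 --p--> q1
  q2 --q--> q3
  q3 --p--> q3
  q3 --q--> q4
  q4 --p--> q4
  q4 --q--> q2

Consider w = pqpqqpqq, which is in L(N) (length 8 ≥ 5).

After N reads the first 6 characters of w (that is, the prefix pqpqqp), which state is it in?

State sequence: q0 -p-> q3 -q-> q4 -p-> q4 -q-> q2 -q-> q3 -p-> q3

After reading 6 characters, N is in state q3.
(This kind of state-tracing is the core of the pumping-lemma construction: with 5 states, pigeonhole forces a repeat within the first 5 steps.)

q3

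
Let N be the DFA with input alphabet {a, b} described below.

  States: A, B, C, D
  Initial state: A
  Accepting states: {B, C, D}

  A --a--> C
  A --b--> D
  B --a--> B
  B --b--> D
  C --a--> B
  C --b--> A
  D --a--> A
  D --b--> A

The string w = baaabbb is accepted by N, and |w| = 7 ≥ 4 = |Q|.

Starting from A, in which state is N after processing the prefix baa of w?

Run of N on the first 3 characters of w = b a a:
  step 0: A  (start)
  step 1: D  (read b: A→D)
  step 2: A  (read a: D→A)
  step 3: C  (read a: A→C)

After reading 3 characters, N is in state C.

C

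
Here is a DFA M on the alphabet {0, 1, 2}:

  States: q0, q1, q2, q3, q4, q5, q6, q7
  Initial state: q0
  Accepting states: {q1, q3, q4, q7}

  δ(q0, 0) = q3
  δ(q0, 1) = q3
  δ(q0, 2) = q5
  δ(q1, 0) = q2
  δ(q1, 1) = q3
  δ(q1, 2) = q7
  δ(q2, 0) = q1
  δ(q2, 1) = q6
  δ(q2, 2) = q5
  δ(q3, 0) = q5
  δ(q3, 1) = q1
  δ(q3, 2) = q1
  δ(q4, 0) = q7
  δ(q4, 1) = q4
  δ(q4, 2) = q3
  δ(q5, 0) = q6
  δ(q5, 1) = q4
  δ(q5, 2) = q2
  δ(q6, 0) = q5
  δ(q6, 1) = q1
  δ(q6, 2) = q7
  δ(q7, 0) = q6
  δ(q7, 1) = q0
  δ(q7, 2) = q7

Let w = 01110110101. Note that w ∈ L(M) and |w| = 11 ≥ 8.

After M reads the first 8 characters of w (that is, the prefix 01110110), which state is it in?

State sequence: q0 -0-> q3 -1-> q1 -1-> q3 -1-> q1 -0-> q2 -1-> q6 -1-> q1 -0-> q2

After reading 8 characters, M is in state q2.

q2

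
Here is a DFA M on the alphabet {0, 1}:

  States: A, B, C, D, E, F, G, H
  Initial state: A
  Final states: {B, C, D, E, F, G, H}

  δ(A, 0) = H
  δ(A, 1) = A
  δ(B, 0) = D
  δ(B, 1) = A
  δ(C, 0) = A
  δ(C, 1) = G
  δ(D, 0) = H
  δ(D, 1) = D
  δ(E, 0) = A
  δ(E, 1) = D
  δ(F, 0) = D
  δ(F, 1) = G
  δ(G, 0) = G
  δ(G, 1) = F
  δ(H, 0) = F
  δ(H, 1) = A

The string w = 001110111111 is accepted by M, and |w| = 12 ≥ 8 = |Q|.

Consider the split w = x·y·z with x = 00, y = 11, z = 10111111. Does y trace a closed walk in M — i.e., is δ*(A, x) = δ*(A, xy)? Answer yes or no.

yes

Run of M on the first 4 characters of w = 0 0 1 1:
  step 0: A  (start)
  step 1: H  (read 0: A→H)
  step 2: F  (read 0: H→F)
  step 3: G  (read 1: F→G)
  step 4: F  (read 1: G→F)

After x (step 2): F. After xy (step 4): F.
They match, so y = 11 drives M around a cycle from F back to itself; pumping y any number of times keeps M in F before reading z, and xyⁱz ∈ L(M) for every i ≥ 0.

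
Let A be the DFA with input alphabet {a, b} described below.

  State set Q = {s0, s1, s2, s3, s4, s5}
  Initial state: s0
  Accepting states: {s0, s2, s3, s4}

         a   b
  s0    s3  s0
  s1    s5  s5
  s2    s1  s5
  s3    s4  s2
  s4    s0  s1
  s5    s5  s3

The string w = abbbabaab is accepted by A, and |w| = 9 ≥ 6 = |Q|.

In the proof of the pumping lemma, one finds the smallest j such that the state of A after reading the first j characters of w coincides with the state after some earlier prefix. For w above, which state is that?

State sequence: s0 -a-> s3 -b-> s2 -b-> s5 -b-> s3 -a-> s4 -b-> s1 -a-> s5 -a-> s5 -b-> s3
First repeat at step 4: s3 was already visited.

The earliest repeat is at step j = 4: A is in s3, which it already visited at step i = 1.
The DFA has 6 states, so the proof of the pumping lemma guarantees a repeated state among the first 6+1 visited; the segment between the two visits is the pumpable y.

s3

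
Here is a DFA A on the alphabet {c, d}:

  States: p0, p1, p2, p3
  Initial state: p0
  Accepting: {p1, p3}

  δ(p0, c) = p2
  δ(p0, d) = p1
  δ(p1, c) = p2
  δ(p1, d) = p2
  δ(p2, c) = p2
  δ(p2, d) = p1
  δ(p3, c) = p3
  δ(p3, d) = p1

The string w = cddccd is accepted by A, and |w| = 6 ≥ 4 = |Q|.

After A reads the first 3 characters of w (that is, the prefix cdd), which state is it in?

p2

State sequence: p0 -c-> p2 -d-> p1 -d-> p2

After reading 3 characters, A is in state p2.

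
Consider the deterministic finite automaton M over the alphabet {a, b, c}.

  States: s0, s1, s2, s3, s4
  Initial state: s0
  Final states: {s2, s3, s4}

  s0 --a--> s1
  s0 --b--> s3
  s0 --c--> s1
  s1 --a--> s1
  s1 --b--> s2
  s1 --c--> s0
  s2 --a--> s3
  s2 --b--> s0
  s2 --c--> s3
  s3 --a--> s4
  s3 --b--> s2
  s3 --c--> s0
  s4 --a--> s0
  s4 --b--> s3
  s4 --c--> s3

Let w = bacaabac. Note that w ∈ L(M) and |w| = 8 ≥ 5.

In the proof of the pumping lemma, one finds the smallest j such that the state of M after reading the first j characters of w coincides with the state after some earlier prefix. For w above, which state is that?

s3

State sequence: s0 -b-> s3 -a-> s4 -c-> s3 -a-> s4 -a-> s0 -b-> s3 -a-> s4 -c-> s3
First repeat at step 3: s3 was already visited.

The earliest repeat is at step j = 3: M is in s3, which it already visited at step i = 1.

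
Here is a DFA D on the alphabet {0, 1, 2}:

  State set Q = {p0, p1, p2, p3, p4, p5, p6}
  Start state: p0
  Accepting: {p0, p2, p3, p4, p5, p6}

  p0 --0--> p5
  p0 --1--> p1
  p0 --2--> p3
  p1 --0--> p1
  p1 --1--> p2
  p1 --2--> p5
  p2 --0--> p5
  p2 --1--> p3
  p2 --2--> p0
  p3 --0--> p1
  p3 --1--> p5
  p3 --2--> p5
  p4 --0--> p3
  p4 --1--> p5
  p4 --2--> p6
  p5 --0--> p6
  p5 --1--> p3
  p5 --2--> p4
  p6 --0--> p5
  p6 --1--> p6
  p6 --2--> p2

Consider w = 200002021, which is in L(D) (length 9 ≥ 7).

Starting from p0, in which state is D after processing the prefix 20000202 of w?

State sequence: p0 -2-> p3 -0-> p1 -0-> p1 -0-> p1 -0-> p1 -2-> p5 -0-> p6 -2-> p2

After reading 8 characters, D is in state p2.

p2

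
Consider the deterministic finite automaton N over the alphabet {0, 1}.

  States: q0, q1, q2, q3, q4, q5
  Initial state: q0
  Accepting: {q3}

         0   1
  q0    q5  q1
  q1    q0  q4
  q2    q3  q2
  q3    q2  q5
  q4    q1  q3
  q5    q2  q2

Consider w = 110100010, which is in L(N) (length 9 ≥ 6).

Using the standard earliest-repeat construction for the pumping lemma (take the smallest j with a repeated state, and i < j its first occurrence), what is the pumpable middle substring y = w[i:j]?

State sequence: q0 -1-> q1 -1-> q4 -0-> q1 -1-> q4 -0-> q1 -0-> q0 -0-> q5 -1-> q2 -0-> q3
First repeat at step 3: q1 was already visited.

So i = 1, j = 3, giving x = w[0:1] = 1, y = w[1:3] = 10, z = w[3:9] = 100010.
Check: |xy| = 3 ≤ 6 and |y| = 2 ≥ 1. Reading y takes N from q1 back to q1, so every xyⁱz is accepted.

10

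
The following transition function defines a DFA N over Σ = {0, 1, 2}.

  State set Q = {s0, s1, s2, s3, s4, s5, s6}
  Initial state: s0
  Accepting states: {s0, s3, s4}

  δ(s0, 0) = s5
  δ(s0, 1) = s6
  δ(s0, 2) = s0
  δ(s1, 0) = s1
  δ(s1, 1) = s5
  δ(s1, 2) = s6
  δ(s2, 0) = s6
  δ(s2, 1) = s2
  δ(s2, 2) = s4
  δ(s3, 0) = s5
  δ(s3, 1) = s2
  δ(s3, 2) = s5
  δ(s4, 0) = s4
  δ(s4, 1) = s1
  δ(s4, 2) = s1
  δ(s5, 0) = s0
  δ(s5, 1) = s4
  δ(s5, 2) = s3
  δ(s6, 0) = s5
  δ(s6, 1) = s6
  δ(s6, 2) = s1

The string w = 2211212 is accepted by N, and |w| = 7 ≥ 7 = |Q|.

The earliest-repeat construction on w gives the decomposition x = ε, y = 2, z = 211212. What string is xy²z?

xy^2z = ε·2·2·211212 = 22211212.
Reading y = 2 takes N from s0 back to s0, so after x·y·y the machine is still in s0, and z then leads to the accepting state s3. Hence 22211212 ∈ L(N).

22211212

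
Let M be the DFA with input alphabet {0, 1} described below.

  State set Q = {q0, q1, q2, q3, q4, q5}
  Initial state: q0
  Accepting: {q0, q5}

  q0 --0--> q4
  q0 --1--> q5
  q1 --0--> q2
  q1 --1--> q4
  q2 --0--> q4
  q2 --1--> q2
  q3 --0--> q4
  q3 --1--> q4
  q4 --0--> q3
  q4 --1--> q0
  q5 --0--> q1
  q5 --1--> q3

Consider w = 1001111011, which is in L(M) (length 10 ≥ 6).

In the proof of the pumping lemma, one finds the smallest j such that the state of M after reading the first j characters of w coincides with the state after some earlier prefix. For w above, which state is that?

Run of M on w = 1 0 0 1 1 1 1 0 1 1:
  step 0: q0  (start)
  step 1: q5  (read 1: q0→q5)
  step 2: q1  (read 0: q5→q1)
  step 3: q2  (read 0: q1→q2)
  step 4: q2  (read 1: q2→q2)   ← first repeat (q2 seen earlier)
  step 5: q2  (read 1: q2→q2)
  step 6: q2  (read 1: q2→q2)
  step 7: q2  (read 1: q2→q2)
  step 8: q4  (read 0: q2→q4)
  step 9: q0  (read 1: q4→q0)
  step 10: q5  (read 1: q0→q5)

The earliest repeat is at step j = 4: M is in q2, which it already visited at step i = 3.
The DFA has 6 states, so the proof of the pumping lemma guarantees a repeated state among the first 6+1 visited; the segment between the two visits is the pumpable y.

q2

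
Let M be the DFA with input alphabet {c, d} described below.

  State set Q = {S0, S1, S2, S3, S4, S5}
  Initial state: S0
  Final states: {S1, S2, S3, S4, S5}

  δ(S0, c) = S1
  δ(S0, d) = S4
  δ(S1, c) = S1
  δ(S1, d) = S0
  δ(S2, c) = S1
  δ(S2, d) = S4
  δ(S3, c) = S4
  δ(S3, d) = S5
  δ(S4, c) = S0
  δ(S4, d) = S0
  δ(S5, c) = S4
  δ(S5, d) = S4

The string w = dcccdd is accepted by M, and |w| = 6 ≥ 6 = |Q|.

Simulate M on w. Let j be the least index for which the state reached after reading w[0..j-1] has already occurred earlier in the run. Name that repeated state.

Run of M on w = d c c c d d:
  step 0: S0  (start)
  step 1: S4  (read d: S0→S4)
  step 2: S0  (read c: S4→S0)   ← first repeat (S0 seen earlier)
  step 3: S1  (read c: S0→S1)
  step 4: S1  (read c: S1→S1)
  step 5: S0  (read d: S1→S0)
  step 6: S4  (read d: S0→S4)

The earliest repeat is at step j = 2: M is in S0, which it already visited at step i = 0.
With |Q| = 6, pigeonhole forces a state repeat no later than step 6; the substring read between the first and second visits to that state can be pumped.

S0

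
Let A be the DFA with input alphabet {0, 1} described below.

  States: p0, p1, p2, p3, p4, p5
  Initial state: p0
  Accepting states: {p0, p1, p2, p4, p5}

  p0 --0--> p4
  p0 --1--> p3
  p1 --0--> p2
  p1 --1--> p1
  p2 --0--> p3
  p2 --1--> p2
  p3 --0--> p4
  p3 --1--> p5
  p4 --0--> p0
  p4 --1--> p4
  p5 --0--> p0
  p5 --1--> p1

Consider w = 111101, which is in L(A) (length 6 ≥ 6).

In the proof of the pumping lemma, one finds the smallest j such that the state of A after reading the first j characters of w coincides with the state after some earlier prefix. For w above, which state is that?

p1

Run of A on w = 1 1 1 1 0 1:
  step 0: p0  (start)
  step 1: p3  (read 1: p0→p3)
  step 2: p5  (read 1: p3→p5)
  step 3: p1  (read 1: p5→p1)
  step 4: p1  (read 1: p1→p1)   ← first repeat (p1 seen earlier)
  step 5: p2  (read 0: p1→p2)
  step 6: p2  (read 1: p2→p2)

The earliest repeat is at step j = 4: A is in p1, which it already visited at step i = 3.
With |Q| = 6, pigeonhole forces a state repeat no later than step 6; the substring read between the first and second visits to that state can be pumped.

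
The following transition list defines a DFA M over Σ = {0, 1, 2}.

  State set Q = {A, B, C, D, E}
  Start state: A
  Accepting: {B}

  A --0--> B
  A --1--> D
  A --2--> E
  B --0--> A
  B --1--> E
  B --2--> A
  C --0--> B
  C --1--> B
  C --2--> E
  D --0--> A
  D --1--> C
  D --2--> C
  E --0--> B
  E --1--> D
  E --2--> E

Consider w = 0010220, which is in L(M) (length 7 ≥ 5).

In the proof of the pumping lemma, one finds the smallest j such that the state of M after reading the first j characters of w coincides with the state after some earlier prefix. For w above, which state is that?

A

State sequence: A -0-> B -0-> A -1-> D -0-> A -2-> E -2-> E -0-> B
First repeat at step 2: A was already visited.

The earliest repeat is at step j = 2: M is in A, which it already visited at step i = 0.
Since M has 5 states, any run of length ≥ 5 visits 5+1 states, so by pigeonhole some state repeats within the first 5 steps — that repeat gives the pumpable loop.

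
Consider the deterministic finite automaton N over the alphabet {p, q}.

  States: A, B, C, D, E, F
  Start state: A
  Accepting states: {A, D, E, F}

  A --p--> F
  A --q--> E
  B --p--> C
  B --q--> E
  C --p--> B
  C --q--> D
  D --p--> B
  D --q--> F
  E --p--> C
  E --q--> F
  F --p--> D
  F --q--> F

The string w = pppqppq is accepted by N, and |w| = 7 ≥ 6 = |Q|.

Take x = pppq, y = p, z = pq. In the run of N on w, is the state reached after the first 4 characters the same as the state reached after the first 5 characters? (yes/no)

no

State sequence: A -p-> F -p-> D -p-> B -q-> E -p-> C

After x (step 4): E. After xy (step 5): C.
They differ (E ≠ C), so y is not a cycle from the state after x; this split is not the one the pumping-lemma construction produces, and pumping y need not keep the string in L(N).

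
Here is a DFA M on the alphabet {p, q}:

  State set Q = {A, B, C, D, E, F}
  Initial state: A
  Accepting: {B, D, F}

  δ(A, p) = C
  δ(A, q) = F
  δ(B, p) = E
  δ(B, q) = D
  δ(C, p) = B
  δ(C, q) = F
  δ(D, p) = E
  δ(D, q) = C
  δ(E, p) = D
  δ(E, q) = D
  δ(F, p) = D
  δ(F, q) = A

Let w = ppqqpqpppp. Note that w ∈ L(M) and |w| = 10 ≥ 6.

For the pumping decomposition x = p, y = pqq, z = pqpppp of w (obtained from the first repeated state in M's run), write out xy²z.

xy^2z = p·pqq·pqq·pqpppp = ppqqpqqpqpppp.
Reading y = pqq takes M from C back to C, so after x·y·y the machine is still in C, and z then leads to the accepting state D. Hence ppqqpqqpqpppp ∈ L(M).

ppqqpqqpqpppp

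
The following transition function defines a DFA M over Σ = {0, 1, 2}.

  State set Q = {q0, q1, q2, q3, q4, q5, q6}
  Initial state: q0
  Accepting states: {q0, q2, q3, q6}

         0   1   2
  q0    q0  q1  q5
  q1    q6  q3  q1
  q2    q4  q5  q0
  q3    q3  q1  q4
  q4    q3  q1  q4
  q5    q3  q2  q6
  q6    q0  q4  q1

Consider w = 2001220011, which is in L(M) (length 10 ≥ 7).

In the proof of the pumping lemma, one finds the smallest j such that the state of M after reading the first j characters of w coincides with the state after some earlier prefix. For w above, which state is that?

Run of M on w = 2 0 0 1 2 2 0 0 1 1:
  step 0: q0  (start)
  step 1: q5  (read 2: q0→q5)
  step 2: q3  (read 0: q5→q3)
  step 3: q3  (read 0: q3→q3)   ← first repeat (q3 seen earlier)
  step 4: q1  (read 1: q3→q1)
  step 5: q1  (read 2: q1→q1)
  step 6: q1  (read 2: q1→q1)
  step 7: q6  (read 0: q1→q6)
  step 8: q0  (read 0: q6→q0)
  step 9: q1  (read 1: q0→q1)
  step 10: q3  (read 1: q1→q3)

The earliest repeat is at step j = 3: M is in q3, which it already visited at step i = 2.

q3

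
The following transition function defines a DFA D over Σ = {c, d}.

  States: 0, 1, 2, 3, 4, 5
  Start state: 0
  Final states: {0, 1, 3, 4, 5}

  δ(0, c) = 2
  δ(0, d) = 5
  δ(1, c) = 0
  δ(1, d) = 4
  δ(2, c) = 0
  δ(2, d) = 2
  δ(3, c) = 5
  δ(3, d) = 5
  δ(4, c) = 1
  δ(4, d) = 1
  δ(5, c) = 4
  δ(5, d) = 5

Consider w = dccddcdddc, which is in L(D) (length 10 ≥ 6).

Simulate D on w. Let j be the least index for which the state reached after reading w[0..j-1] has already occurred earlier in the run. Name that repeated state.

Run of D on w = d c c d d c d d d c:
  step 0: 0  (start)
  step 1: 5  (read d: 0→5)
  step 2: 4  (read c: 5→4)
  step 3: 1  (read c: 4→1)
  step 4: 4  (read d: 1→4)   ← first repeat (4 seen earlier)
  step 5: 1  (read d: 4→1)
  step 6: 0  (read c: 1→0)
  step 7: 5  (read d: 0→5)
  step 8: 5  (read d: 5→5)
  step 9: 5  (read d: 5→5)
  step 10: 4  (read c: 5→4)

The earliest repeat is at step j = 4: D is in 4, which it already visited at step i = 2.
With |Q| = 6, pigeonhole forces a state repeat no later than step 6; the substring read between the first and second visits to that state can be pumped.

4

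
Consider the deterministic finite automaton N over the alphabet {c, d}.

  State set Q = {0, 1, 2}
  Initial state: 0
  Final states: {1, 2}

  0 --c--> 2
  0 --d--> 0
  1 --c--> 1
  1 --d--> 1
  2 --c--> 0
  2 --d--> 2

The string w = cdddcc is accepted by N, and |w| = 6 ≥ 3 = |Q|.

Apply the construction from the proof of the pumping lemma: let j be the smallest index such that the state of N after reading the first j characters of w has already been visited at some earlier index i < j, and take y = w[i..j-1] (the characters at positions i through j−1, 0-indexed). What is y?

State sequence: 0 -c-> 2 -d-> 2 -d-> 2 -d-> 2 -c-> 0 -c-> 2
First repeat at step 2: 2 was already visited.

So i = 1, j = 2, giving x = w[0:1] = c, y = w[1:2] = d, z = w[2:6] = ddcc.
Check: |xy| = 2 ≤ 3 and |y| = 1 ≥ 1. Reading y takes N from 2 back to 2, so every xyⁱz is accepted.

d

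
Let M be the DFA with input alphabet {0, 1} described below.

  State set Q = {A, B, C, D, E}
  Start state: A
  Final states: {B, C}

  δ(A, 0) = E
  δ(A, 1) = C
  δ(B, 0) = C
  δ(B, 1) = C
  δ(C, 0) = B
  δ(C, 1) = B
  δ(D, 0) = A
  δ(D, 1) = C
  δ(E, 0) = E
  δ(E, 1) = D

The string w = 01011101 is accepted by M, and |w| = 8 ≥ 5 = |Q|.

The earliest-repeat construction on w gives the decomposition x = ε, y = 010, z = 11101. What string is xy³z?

01001001011101

xy^3z = ε·010·010·010·11101 = 01001001011101.
Reading y = 010 takes M from A back to A, so after x·y·y·y the machine is still in A, and z then leads to the accepting state C. Hence 01001001011101 ∈ L(M).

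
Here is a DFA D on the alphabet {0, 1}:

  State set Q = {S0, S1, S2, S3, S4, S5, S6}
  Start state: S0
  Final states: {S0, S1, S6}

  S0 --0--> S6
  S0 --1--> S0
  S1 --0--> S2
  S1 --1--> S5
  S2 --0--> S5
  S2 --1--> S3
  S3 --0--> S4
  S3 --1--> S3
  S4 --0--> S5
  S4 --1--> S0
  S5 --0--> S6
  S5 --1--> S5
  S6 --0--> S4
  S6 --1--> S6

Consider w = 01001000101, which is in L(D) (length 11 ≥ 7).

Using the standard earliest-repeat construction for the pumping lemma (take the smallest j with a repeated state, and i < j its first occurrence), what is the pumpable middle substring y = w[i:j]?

1

State sequence: S0 -0-> S6 -1-> S6 -0-> S4 -0-> S5 -1-> S5 -0-> S6 -0-> S4 -0-> S5 -1-> S5 -0-> S6 -1-> S6
First repeat at step 2: S6 was already visited.

So i = 1, j = 2, giving x = w[0:1] = 0, y = w[1:2] = 1, z = w[2:11] = 001000101.
Check: |xy| = 2 ≤ 7 and |y| = 1 ≥ 1. Reading y takes D from S6 back to S6, so every xyⁱz is accepted.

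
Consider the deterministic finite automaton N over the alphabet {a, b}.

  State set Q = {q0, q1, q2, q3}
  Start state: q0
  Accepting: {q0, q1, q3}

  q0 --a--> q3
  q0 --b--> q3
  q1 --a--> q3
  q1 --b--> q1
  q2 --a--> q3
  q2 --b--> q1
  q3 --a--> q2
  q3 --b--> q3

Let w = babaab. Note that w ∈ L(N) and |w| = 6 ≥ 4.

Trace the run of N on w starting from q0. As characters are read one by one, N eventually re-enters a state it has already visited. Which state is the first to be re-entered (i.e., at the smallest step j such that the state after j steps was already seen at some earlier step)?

q3

State sequence: q0 -b-> q3 -a-> q2 -b-> q1 -a-> q3 -a-> q2 -b-> q1
First repeat at step 4: q3 was already visited.

The earliest repeat is at step j = 4: N is in q3, which it already visited at step i = 1.
Since N has 4 states, any run of length ≥ 4 visits 4+1 states, so by pigeonhole some state repeats within the first 4 steps — that repeat gives the pumpable loop.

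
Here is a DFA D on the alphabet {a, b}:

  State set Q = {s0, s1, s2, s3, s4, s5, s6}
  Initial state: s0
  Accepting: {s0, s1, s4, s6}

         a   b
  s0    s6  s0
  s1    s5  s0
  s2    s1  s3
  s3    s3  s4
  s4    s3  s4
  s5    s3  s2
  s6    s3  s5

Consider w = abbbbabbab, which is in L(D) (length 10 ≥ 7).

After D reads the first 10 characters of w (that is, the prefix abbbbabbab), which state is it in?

State sequence: s0 -a-> s6 -b-> s5 -b-> s2 -b-> s3 -b-> s4 -a-> s3 -b-> s4 -b-> s4 -a-> s3 -b-> s4

After reading 10 characters, D is in state s4.
(This kind of state-tracing is the core of the pumping-lemma construction: with 7 states, pigeonhole forces a repeat within the first 7 steps.)

s4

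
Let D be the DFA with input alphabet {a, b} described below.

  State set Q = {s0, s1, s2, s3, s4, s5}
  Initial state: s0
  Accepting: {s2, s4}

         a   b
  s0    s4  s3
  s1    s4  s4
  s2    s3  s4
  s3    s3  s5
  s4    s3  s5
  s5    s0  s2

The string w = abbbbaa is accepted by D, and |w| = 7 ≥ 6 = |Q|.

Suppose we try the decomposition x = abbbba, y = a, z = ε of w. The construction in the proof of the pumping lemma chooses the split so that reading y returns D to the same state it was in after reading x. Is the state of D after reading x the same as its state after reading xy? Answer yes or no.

State sequence: s0 -a-> s4 -b-> s5 -b-> s2 -b-> s4 -b-> s5 -a-> s0 -a-> s4

After x (step 6): s0. After xy (step 7): s4.
They differ (s0 ≠ s4), so y is not a cycle from the state after x; this split is not the one the pumping-lemma construction produces, and pumping y need not keep the string in L(D).

no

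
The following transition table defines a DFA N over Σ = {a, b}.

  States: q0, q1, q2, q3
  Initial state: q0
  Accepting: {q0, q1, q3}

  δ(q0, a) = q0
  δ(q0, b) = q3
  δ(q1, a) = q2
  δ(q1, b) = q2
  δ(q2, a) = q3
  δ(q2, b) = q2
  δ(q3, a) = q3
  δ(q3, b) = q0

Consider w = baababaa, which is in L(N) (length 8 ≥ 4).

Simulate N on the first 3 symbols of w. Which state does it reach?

q3

State sequence: q0 -b-> q3 -a-> q3 -a-> q3

After reading 3 characters, N is in state q3.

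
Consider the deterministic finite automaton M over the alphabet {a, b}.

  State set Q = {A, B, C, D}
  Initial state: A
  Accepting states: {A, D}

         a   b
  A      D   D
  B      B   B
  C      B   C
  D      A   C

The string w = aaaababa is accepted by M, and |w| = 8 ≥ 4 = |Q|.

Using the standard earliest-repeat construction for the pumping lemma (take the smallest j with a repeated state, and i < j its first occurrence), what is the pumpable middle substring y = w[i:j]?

aa

State sequence: A -a-> D -a-> A -a-> D -a-> A -b-> D -a-> A -b-> D -a-> A
First repeat at step 2: A was already visited.

So i = 0, j = 2, giving x = w[0:0] = ε, y = w[0:2] = aa, z = w[2:8] = aababa.
Check: |xy| = 2 ≤ 4 and |y| = 2 ≥ 1. Reading y takes M from A back to A, so every xyⁱz is accepted.
With |Q| = 4, pigeonhole forces a state repeat no later than step 4; the substring read between the first and second visits to that state can be pumped.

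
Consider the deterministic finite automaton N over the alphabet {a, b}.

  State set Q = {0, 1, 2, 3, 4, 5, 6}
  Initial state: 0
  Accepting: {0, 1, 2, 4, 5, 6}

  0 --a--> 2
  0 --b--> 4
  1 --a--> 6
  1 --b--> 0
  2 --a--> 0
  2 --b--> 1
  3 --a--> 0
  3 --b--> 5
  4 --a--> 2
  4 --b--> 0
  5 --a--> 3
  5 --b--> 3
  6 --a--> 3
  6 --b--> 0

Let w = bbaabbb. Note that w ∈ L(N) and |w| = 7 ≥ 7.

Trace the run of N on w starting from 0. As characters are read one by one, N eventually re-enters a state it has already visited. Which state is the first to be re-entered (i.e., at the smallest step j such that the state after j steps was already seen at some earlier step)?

Run of N on w = b b a a b b b:
  step 0: 0  (start)
  step 1: 4  (read b: 0→4)
  step 2: 0  (read b: 4→0)   ← first repeat (0 seen earlier)
  step 3: 2  (read a: 0→2)
  step 4: 0  (read a: 2→0)
  step 5: 4  (read b: 0→4)
  step 6: 0  (read b: 4→0)
  step 7: 4  (read b: 0→4)

The earliest repeat is at step j = 2: N is in 0, which it already visited at step i = 0.
With |Q| = 7, pigeonhole forces a state repeat no later than step 7; the substring read between the first and second visits to that state can be pumped.

0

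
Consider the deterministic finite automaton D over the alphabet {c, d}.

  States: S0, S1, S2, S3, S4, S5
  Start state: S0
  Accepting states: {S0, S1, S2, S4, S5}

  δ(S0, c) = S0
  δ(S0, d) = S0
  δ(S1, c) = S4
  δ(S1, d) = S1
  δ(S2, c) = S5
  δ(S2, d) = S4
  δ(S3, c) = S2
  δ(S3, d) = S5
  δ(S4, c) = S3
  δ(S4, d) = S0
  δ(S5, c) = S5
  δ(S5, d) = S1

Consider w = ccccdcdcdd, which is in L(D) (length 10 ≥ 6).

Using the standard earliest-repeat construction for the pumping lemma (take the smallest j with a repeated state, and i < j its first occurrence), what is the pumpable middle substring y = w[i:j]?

Run of D on w = c c c c d c d c d d:
  step 0: S0  (start)
  step 1: S0  (read c: S0→S0)   ← first repeat (S0 seen earlier)
  step 2: S0  (read c: S0→S0)
  step 3: S0  (read c: S0→S0)
  step 4: S0  (read c: S0→S0)
  step 5: S0  (read d: S0→S0)
  step 6: S0  (read c: S0→S0)
  step 7: S0  (read d: S0→S0)
  step 8: S0  (read c: S0→S0)
  step 9: S0  (read d: S0→S0)
  step 10: S0  (read d: S0→S0)

So i = 0, j = 1, giving x = w[0:0] = ε, y = w[0:1] = c, z = w[1:10] = cccdcdcdd.
Check: |xy| = 1 ≤ 6 and |y| = 1 ≥ 1. Reading y takes D from S0 back to S0, so every xyⁱz is accepted.
The DFA has 6 states, so the proof of the pumping lemma guarantees a repeated state among the first 6+1 visited; the segment between the two visits is the pumpable y.

c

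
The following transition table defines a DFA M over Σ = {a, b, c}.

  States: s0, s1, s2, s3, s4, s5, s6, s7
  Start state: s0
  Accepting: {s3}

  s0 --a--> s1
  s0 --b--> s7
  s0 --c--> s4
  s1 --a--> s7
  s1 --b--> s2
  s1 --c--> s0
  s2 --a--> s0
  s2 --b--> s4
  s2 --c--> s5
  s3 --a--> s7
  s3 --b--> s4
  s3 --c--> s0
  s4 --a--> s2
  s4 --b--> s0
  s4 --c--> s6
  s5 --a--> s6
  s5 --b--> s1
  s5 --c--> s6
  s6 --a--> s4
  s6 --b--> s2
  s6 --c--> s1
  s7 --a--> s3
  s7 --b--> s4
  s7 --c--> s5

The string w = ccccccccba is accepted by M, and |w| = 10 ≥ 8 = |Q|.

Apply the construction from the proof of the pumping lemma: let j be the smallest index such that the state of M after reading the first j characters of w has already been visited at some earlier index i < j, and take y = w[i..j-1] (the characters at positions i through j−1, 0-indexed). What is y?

Run of M on w = c c c c c c c c b a:
  step 0: s0  (start)
  step 1: s4  (read c: s0→s4)
  step 2: s6  (read c: s4→s6)
  step 3: s1  (read c: s6→s1)
  step 4: s0  (read c: s1→s0)   ← first repeat (s0 seen earlier)
  step 5: s4  (read c: s0→s4)
  step 6: s6  (read c: s4→s6)
  step 7: s1  (read c: s6→s1)
  step 8: s0  (read c: s1→s0)
  step 9: s7  (read b: s0→s7)
  step 10: s3  (read a: s7→s3)

So i = 0, j = 4, giving x = w[0:0] = ε, y = w[0:4] = cccc, z = w[4:10] = ccccba.
Check: |xy| = 4 ≤ 8 and |y| = 4 ≥ 1. Reading y takes M from s0 back to s0, so every xyⁱz is accepted.
The DFA has 8 states, so the proof of the pumping lemma guarantees a repeated state among the first 8+1 visited; the segment between the two visits is the pumpable y.

cccc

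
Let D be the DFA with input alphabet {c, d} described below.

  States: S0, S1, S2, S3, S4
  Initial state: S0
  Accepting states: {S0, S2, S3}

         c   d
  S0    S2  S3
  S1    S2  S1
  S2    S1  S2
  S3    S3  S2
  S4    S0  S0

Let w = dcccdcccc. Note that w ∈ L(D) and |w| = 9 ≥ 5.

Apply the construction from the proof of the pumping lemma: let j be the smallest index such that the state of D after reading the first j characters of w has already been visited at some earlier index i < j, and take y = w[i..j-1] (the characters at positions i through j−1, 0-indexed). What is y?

c

Run of D on w = d c c c d c c c c:
  step 0: S0  (start)
  step 1: S3  (read d: S0→S3)
  step 2: S3  (read c: S3→S3)   ← first repeat (S3 seen earlier)
  step 3: S3  (read c: S3→S3)
  step 4: S3  (read c: S3→S3)
  step 5: S2  (read d: S3→S2)
  step 6: S1  (read c: S2→S1)
  step 7: S2  (read c: S1→S2)
  step 8: S1  (read c: S2→S1)
  step 9: S2  (read c: S1→S2)

So i = 1, j = 2, giving x = w[0:1] = d, y = w[1:2] = c, z = w[2:9] = ccdcccc.
Check: |xy| = 2 ≤ 5 and |y| = 1 ≥ 1. Reading y takes D from S3 back to S3, so every xyⁱz is accepted.
Since D has 5 states, any run of length ≥ 5 visits 5+1 states, so by pigeonhole some state repeats within the first 5 steps — that repeat gives the pumpable loop.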